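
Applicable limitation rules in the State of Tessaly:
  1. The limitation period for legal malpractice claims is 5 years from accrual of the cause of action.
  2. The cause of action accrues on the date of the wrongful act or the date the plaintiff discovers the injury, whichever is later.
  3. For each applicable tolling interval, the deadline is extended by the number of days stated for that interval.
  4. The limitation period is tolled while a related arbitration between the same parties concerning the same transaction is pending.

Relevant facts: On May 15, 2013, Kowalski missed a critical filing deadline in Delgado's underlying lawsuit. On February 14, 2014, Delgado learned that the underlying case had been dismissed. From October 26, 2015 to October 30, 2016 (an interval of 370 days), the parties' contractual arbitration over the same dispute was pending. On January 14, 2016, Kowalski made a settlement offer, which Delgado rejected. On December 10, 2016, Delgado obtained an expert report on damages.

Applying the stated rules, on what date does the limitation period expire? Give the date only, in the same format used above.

February 19, 2020

Because discovery on February 14, 2014 post-dates the May 15, 2013 act, accrual under the later-of rule falls on February 14, 2014.
5 years from February 14, 2014 is February 14, 2019.
The period was tolled for 370 days by the pending related arbitration (October 26, 2015 to October 30, 2016), pushing the deadline to February 19, 2020.
Nothing else in the chronology tolls or restarts the period.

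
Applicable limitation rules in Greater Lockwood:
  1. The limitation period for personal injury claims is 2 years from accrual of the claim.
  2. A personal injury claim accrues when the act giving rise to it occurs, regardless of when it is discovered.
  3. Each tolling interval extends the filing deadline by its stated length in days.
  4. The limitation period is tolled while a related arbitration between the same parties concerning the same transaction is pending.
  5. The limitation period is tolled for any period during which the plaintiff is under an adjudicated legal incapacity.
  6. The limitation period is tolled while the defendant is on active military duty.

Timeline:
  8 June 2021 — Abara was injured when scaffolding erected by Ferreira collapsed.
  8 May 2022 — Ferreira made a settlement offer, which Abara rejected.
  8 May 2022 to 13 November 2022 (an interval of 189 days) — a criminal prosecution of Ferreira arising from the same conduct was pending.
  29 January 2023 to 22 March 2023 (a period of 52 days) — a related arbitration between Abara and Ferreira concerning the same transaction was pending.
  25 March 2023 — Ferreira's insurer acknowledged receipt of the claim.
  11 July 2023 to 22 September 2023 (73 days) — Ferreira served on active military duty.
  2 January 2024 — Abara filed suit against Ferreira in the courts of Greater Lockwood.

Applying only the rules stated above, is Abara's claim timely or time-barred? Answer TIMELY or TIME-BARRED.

TIME-BARRED

The claim accrued on 8 June 2021, the date of the act.
The untolled deadline — 2 years after 8 June 2021 — is 8 June 2023.
The pending related arbitration from 29 January 2023 to 22 March 2023 tolled the period for 52 days, extending the deadline to 30 July 2023.
The defendant's active military service from 11 July 2023 to 22 September 2023 tolled the period for 73 days, extending the deadline to 11 October 2023.
Although a criminal prosecution ran from 8 May 2022 to 13 November 2022, the stated rules do not make that a tolling event, so it is disregarded.
None of the other events listed affects the running of the period under the stated rules.
Abara filed on 2 January 2024, after the 11 October 2023 deadline, so the action is time-barred.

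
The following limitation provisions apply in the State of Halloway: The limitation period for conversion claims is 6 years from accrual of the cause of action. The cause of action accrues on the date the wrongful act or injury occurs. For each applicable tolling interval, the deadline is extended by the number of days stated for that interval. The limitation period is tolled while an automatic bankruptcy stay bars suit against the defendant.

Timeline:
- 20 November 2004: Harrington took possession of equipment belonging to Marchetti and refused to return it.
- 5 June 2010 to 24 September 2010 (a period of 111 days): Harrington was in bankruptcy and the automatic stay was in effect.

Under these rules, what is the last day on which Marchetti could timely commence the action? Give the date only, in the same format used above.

The claim accrued on 20 November 2004, when the wrongful act occurred.
6 years from 20 November 2004 is 20 November 2010.
The period was tolled for 111 days by the automatic bankruptcy stay (5 June 2010 to 24 September 2010), pushing the deadline to 11 March 2011.

11 March 2011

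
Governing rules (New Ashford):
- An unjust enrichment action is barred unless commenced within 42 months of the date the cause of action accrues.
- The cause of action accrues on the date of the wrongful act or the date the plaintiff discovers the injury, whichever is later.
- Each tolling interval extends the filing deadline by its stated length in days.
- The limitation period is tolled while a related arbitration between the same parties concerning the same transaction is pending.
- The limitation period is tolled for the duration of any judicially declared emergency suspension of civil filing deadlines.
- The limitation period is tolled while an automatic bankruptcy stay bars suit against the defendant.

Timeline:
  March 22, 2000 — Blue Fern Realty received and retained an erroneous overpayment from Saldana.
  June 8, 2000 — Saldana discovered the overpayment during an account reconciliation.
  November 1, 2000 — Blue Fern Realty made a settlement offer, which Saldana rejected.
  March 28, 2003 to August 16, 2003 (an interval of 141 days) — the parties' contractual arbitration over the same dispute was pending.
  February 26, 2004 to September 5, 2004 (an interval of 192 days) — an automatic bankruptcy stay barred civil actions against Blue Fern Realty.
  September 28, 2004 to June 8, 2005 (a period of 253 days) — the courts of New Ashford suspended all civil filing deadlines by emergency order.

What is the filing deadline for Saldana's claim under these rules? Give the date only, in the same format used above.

July 16, 2005

Taking the later of the act (March 22, 2000) and discovery (June 8, 2000), the claim accrued on June 8, 2000.
42 months from June 8, 2000 is December 8, 2003.
The period was tolled for 141 days by the pending related arbitration (March 28, 2003 to August 16, 2003), pushing the deadline to April 27, 2004.
The period was tolled for 192 days by the automatic bankruptcy stay (February 26, 2004 to September 5, 2004), pushing the deadline to November 5, 2004.
The period was tolled for 253 days by the emergency suspension of filing deadlines (September 28, 2004 to June 8, 2005), pushing the deadline to July 16, 2005.
Nothing else in the chronology tolls or restarts the period.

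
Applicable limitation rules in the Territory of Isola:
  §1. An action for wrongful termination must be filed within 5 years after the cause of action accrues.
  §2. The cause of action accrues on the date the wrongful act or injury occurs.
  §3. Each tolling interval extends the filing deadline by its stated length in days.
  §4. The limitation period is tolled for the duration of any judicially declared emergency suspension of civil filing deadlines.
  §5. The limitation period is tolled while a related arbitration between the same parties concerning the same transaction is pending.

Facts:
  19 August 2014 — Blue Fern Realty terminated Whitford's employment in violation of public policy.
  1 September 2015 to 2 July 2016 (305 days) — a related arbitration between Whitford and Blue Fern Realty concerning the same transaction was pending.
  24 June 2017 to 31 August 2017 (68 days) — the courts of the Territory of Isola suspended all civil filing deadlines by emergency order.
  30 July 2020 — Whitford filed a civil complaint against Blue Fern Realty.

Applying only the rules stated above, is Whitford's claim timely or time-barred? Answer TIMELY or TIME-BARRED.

TIMELY

The claim accrued on 19 August 2014, when the wrongful act occurred.
Adding the 5 years base period to 19 August 2014 gives a deadline of 19 August 2019, before any tolling.
Because the pending related arbitration ran from 1 September 2015 to 2 July 2016, the deadline is extended by 305 days to 19 June 2020.
The period was tolled for 68 days by the emergency suspension of filing deadlines (24 June 2017 to 31 August 2017), pushing the deadline to 26 August 2020.
The 30 July 2020 filing precedes the 26 August 2020 deadline; the claim is timely.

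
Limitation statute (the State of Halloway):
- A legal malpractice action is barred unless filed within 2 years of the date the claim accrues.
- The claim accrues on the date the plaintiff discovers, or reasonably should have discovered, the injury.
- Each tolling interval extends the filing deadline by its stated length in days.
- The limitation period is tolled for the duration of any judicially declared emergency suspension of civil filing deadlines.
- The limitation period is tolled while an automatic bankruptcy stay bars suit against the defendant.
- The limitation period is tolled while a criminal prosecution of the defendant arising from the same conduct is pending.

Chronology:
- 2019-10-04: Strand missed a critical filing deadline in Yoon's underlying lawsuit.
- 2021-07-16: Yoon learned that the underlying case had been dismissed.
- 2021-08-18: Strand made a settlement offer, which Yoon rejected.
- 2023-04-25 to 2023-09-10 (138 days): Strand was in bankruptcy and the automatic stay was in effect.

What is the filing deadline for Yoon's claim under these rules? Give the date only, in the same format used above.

2023-12-01

The claim did not accrue until Yoon discovered the injury on 2021-07-16; the 2019-10-04 act date does not start the clock under the stated rule.
2 years from 2021-07-16 is 2023-07-16.
Because the automatic bankruptcy stay ran from 2023-04-25 to 2023-09-10, the deadline is extended by 138 days to 2023-12-01.
Nothing else in the chronology tolls or restarts the period.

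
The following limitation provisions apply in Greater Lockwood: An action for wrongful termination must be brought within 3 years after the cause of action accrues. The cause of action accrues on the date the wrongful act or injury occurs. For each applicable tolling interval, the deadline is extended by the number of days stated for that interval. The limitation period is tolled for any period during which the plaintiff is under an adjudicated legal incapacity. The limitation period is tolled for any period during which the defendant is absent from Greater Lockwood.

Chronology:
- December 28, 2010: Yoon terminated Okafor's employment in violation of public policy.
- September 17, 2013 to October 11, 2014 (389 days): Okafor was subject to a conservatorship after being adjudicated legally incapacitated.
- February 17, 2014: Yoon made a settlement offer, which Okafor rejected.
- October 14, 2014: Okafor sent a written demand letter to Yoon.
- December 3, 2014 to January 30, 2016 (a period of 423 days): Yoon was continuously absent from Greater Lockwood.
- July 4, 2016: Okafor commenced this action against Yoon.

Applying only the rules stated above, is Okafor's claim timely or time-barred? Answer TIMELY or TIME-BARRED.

The cause of action accrued on December 28, 2010, the date of the act.
Adding the 3 years base period to December 28, 2010 gives a deadline of December 28, 2013, before any tolling.
Because the plaintiff's legal incapacity ran from September 17, 2013 to October 11, 2014, the deadline is extended by 389 days to January 21, 2015.
Because the defendant's absence from the jurisdiction ran from December 3, 2014 to January 30, 2016, the deadline is extended by 423 days to March 19, 2016.
The other events in the timeline have no effect on the limitation period under the stated rules.
Filing on July 4, 2016 missed the March 19, 2016 deadline — the action is time-barred.

TIME-BARRED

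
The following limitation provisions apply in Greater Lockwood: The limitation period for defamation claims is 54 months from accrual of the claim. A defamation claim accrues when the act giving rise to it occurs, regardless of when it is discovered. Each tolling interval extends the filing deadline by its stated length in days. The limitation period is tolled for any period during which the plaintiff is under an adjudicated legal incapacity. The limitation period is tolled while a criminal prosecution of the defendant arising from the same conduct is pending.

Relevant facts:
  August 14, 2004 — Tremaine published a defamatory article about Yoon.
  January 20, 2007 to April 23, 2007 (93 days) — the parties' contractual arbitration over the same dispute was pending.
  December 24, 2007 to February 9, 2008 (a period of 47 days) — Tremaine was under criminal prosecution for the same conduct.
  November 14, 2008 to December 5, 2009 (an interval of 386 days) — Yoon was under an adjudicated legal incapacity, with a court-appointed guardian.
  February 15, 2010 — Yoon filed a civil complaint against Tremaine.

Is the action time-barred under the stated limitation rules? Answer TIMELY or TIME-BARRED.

TIMELY

The claim accrued on August 14, 2004, the date of the act.
54 months from August 14, 2004 is February 14, 2009.
The period was tolled for 47 days by the pending criminal prosecution (December 24, 2007 to February 9, 2008), pushing the deadline to April 2, 2009.
The period was tolled for 386 days by the plaintiff's legal incapacity (November 14, 2008 to December 5, 2009), pushing the deadline to April 23, 2010.
No stated provision tolls the period for a pending arbitration, so the interval from January 20, 2007 to April 23, 2007 has no effect on the deadline.
Yoon filed on February 15, 2010, before the April 23, 2010 deadline, so the action is timely.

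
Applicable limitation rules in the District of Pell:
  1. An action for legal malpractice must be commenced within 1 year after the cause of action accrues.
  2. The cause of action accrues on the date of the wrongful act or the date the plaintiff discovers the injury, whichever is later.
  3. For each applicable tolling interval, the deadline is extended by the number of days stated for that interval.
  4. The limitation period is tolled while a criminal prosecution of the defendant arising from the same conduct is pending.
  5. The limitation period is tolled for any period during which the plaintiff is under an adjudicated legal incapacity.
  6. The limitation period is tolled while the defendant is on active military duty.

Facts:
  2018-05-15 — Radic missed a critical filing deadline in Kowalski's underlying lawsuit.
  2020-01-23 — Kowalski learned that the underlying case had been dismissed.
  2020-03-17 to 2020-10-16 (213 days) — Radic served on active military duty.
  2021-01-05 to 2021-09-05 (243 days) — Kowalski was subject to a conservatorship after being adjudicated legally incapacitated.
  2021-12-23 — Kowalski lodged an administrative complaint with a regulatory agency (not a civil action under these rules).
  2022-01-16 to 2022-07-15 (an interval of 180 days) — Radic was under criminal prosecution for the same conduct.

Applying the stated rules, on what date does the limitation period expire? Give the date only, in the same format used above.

Because discovery on 2020-01-23 post-dates the 2018-05-15 act, accrual under the later-of rule falls on 2020-01-23.
The untolled deadline — 1 year after 2020-01-23 — is 2021-01-23.
The period was tolled for 213 days by the defendant's active military service (2020-03-17 to 2020-10-16), pushing the deadline to 2021-08-24.
The period was tolled for 243 days by the plaintiff's legal incapacity (2021-01-05 to 2021-09-05), pushing the deadline to 2022-04-24.
Because the pending criminal prosecution ran from 2022-01-16 to 2022-07-15, the deadline is extended by 180 days to 2022-10-21.
Nothing else in the chronology tolls or restarts the period.

2022-10-21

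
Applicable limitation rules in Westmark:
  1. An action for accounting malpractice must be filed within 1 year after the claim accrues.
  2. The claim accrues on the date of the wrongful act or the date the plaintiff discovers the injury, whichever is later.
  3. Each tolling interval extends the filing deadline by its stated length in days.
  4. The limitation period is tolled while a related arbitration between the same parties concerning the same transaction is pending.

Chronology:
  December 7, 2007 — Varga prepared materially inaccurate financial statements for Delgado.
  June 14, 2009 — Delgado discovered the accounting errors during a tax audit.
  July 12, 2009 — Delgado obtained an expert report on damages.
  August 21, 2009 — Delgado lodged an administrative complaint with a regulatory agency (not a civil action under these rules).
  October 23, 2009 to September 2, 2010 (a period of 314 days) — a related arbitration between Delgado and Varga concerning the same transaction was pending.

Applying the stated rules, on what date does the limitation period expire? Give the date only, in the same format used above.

The claim accrued on June 14, 2009 — the later of the December 7, 2007 act and the June 14, 2009 discovery.
Adding the 1 year base period to June 14, 2009 gives a deadline of June 14, 2010, before any tolling.
The period was tolled for 314 days by the pending related arbitration (October 23, 2009 to September 2, 2010), pushing the deadline to April 24, 2011.
The other events in the timeline have no effect on the limitation period under the stated rules.

April 24, 2011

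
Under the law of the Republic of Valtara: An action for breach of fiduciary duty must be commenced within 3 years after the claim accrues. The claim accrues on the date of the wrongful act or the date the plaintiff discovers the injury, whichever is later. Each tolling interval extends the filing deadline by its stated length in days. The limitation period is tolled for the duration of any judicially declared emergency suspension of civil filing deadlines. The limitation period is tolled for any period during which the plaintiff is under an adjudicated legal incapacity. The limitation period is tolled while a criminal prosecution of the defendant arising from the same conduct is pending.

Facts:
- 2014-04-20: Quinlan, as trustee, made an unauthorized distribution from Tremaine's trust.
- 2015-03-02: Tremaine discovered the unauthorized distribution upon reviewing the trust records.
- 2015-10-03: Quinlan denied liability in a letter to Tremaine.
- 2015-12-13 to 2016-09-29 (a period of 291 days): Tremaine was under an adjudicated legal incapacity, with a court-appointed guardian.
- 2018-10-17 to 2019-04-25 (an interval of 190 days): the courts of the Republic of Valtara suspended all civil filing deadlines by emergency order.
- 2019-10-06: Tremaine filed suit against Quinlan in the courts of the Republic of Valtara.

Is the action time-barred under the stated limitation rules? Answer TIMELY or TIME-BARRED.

TIME-BARRED

Because discovery on 2015-03-02 post-dates the 2014-04-20 act, accrual under the later-of rule falls on 2015-03-02.
3 years from 2015-03-02 is 2018-03-02.
The plaintiff's legal incapacity from 2015-12-13 to 2016-09-29 tolled the period for 291 days, extending the deadline to 2018-12-18.
Because the emergency suspension of filing deadlines ran from 2018-10-17 to 2019-04-25, the deadline is extended by 190 days to 2019-06-26.
Nothing else in the chronology tolls or restarts the period.
Filing on 2019-10-06 missed the 2019-06-26 deadline — the action is time-barred.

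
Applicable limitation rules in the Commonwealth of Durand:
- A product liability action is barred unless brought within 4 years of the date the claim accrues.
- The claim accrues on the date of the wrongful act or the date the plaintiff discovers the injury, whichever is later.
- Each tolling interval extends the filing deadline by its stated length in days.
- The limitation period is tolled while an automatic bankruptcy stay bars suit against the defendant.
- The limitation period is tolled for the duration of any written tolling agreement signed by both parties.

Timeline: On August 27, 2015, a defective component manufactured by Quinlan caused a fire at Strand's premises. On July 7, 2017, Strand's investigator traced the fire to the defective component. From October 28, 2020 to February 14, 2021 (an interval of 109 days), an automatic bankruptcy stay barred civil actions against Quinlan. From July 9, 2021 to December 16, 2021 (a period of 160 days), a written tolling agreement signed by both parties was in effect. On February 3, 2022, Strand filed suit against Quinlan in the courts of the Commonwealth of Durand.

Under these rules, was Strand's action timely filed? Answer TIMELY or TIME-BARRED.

TIMELY

Taking the later of the act (August 27, 2015) and discovery (July 7, 2017), the claim accrued on July 7, 2017.
4 years from July 7, 2017 is July 7, 2021.
Because the automatic bankruptcy stay ran from October 28, 2020 to February 14, 2021, the deadline is extended by 109 days to October 24, 2021.
Because the written tolling agreement ran from July 9, 2021 to December 16, 2021, the deadline is extended by 160 days to April 2, 2022.
The February 3, 2022 filing precedes the April 2, 2022 deadline; the claim is timely.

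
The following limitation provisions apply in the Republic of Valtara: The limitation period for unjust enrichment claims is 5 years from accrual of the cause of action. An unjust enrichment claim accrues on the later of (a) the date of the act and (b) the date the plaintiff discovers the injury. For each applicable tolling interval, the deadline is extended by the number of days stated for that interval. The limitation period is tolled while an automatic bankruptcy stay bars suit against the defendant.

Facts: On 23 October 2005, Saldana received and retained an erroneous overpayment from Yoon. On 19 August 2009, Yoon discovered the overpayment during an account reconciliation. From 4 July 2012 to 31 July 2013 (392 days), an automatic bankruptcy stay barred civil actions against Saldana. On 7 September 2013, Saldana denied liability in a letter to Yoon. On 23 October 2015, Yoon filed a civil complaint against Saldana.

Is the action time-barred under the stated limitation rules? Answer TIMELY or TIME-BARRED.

Because discovery on 19 August 2009 post-dates the 23 October 2005 act, accrual under the later-of rule falls on 19 August 2009.
Adding the 5 years base period to 19 August 2009 gives a deadline of 19 August 2014, before any tolling.
The automatic bankruptcy stay from 4 July 2012 to 31 July 2013 tolled the period for 392 days, extending the deadline to 15 September 2015.
Nothing else in the chronology tolls or restarts the period.
The 23 October 2015 filing falls after the 15 September 2015 deadline; the claim is time-barred.

TIME-BARRED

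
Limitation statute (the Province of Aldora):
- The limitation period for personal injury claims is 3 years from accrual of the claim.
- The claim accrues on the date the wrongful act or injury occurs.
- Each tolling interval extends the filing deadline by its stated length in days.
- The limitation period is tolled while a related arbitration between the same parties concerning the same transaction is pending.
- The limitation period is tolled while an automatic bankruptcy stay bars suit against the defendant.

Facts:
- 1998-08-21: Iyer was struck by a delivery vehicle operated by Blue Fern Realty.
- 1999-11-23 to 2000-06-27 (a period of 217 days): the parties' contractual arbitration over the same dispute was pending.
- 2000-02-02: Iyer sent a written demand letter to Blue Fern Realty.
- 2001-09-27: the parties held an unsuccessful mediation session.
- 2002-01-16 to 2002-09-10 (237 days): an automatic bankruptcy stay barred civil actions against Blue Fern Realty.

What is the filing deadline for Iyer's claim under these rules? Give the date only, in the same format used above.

2002-11-18

The claim accrued on 1998-08-21, when the wrongful act occurred.
3 years from 1998-08-21 is 2001-08-21.
The period was tolled for 217 days by the pending related arbitration (1999-11-23 to 2000-06-27), pushing the deadline to 2002-03-26.
The automatic bankruptcy stay from 2002-01-16 to 2002-09-10 tolled the period for 237 days, extending the deadline to 2002-11-18.
The other events in the timeline have no effect on the limitation period under the stated rules.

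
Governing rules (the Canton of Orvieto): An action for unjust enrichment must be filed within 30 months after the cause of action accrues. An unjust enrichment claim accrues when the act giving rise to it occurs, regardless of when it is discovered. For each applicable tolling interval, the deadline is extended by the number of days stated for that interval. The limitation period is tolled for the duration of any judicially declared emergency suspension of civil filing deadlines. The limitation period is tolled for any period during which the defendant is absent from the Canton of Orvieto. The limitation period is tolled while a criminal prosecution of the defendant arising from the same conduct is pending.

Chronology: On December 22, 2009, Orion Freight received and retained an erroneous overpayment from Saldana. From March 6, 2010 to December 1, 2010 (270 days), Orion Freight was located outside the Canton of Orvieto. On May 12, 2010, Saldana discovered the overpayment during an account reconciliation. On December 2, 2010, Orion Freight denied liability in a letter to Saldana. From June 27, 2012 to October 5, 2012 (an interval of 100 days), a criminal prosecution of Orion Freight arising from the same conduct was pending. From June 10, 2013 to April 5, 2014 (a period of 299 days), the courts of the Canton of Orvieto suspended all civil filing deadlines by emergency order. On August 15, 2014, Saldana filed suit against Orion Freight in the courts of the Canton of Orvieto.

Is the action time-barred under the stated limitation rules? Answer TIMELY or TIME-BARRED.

Because the rule ties accrual to occurrence, the claim accrued on December 22, 2009, not on the May 12, 2010 discovery date.
30 months from December 22, 2009 is June 22, 2012.
Because the defendant's absence from the jurisdiction ran from March 6, 2010 to December 1, 2010, the deadline is extended by 270 days to March 19, 2013.
The period was tolled for 100 days by the pending criminal prosecution (June 27, 2012 to October 5, 2012), pushing the deadline to June 27, 2013.
The emergency suspension of filing deadlines from June 10, 2013 to April 5, 2014 tolled the period for 299 days, extending the deadline to April 22, 2014.
Nothing else in the chronology tolls or restarts the period.
Saldana filed on August 15, 2014, after the April 22, 2014 deadline, so the action is time-barred.

TIME-BARRED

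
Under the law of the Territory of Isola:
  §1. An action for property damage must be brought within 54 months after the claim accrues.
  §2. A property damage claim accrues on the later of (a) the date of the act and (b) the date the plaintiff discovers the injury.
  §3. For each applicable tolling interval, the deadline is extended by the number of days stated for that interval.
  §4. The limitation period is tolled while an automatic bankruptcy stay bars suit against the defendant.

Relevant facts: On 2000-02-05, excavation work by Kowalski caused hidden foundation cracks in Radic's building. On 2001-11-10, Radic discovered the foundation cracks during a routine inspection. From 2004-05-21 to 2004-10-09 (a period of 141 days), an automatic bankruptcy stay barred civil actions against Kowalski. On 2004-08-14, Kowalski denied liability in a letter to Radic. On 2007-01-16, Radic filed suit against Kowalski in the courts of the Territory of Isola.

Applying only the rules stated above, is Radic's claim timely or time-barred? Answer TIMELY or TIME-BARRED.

Taking the later of the act (2000-02-05) and discovery (2001-11-10), the claim accrued on 2001-11-10.
The untolled deadline — 54 months after 2001-11-10 — is 2006-05-10.
Because the automatic bankruptcy stay ran from 2004-05-21 to 2004-10-09, the deadline is extended by 141 days to 2006-09-28.
None of the other events listed affects the running of the period under the stated rules.
Filing on 2007-01-16 missed the 2006-09-28 deadline — the action is time-barred.

TIME-BARRED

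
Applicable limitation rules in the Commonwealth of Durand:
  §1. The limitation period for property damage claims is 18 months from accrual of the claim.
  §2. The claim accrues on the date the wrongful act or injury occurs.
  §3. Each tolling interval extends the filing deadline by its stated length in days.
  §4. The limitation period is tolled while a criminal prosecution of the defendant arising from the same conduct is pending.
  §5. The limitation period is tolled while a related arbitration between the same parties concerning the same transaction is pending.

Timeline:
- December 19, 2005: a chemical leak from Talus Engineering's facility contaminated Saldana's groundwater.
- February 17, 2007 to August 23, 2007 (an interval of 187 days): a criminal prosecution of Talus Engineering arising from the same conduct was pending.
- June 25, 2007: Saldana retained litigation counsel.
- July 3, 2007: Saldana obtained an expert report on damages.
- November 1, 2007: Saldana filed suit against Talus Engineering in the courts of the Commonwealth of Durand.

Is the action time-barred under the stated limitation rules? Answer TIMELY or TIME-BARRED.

The claim accrued on December 19, 2005, when the wrongful act occurred.
18 months from December 19, 2005 is June 19, 2007.
The pending criminal prosecution from February 17, 2007 to August 23, 2007 tolled the period for 187 days, extending the deadline to December 23, 2007.
The other events in the timeline have no effect on the limitation period under the stated rules.
Saldana filed on November 1, 2007, before the December 23, 2007 deadline, so the action is timely.

TIMELY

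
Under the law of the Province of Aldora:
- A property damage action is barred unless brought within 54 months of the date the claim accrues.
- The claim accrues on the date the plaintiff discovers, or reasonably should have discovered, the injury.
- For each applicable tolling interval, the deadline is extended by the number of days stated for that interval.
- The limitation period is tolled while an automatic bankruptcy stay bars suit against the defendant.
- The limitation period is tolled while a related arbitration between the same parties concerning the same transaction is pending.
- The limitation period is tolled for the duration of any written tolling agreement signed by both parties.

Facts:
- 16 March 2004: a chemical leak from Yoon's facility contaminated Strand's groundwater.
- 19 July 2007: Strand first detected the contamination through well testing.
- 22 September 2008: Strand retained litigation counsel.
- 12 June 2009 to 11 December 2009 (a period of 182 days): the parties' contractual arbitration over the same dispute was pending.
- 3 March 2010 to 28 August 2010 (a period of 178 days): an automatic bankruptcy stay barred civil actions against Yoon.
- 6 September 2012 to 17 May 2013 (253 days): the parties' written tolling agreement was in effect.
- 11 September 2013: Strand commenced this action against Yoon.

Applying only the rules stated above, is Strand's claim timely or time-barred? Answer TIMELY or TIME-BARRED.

Under the discovery rule, the claim accrued on 19 July 2007, when Strand discovered the injury — not on the 16 March 2004 date of the underlying act.
Adding the 54 months base period to 19 July 2007 gives a deadline of 19 January 2012, before any tolling.
The period was tolled for 182 days by the pending related arbitration (12 June 2009 to 11 December 2009), pushing the deadline to 19 July 2012.
Because the automatic bankruptcy stay ran from 3 March 2010 to 28 August 2010, the deadline is extended by 178 days to 13 January 2013.
Because the written tolling agreement ran from 6 September 2012 to 17 May 2013, the deadline is extended by 253 days to 23 September 2013.
Nothing else in the chronology tolls or restarts the period.
Strand filed on 11 September 2013, before the 23 September 2013 deadline, so the action is timely.

TIMELY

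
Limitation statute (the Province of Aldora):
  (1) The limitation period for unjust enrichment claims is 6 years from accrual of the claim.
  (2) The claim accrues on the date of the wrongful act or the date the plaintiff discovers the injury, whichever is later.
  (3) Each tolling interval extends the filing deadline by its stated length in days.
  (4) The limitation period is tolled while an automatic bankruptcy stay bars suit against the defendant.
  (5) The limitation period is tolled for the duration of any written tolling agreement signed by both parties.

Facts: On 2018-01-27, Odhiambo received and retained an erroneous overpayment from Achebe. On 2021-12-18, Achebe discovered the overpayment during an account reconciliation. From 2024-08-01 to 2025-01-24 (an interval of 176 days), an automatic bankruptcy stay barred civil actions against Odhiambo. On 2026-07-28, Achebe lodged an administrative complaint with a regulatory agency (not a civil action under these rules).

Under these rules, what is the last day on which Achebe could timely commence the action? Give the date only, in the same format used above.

The claim accrued on 2021-12-18 — the later of the 2018-01-27 act and the 2021-12-18 discovery.
Adding the 6 years base period to 2021-12-18 gives a deadline of 2027-12-18, before any tolling.
The automatic bankruptcy stay from 2024-08-01 to 2025-01-24 tolled the period for 176 days, extending the deadline to 2028-06-11.
Nothing else in the chronology tolls or restarts the period.

2028-06-11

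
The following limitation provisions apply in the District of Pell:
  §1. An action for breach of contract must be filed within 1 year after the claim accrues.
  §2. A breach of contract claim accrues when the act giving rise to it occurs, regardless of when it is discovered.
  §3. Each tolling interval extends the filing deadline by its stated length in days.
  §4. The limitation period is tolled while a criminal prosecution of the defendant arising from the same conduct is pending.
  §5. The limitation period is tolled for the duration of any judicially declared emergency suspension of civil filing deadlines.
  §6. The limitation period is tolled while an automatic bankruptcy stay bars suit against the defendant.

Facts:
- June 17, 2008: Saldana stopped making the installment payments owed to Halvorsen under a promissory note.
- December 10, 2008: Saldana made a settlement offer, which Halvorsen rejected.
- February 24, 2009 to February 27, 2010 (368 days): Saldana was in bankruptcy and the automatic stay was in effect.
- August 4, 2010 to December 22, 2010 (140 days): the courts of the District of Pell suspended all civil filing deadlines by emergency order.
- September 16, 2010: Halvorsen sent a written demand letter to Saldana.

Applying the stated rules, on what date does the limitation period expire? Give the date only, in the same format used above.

June 20, 2010

The limitation period began to run on June 17, 2008.
Adding the 1 year base period to June 17, 2008 gives a deadline of June 17, 2009, before any tolling.
The automatic bankruptcy stay from February 24, 2009 to February 27, 2010 tolled the period for 368 days, extending the deadline to June 20, 2010.
By the time the emergency suspension of filing deadlines began on August 4, 2010, the limitation period had already expired on June 20, 2010; that interval cannot revive it.
None of the other events listed affects the running of the period under the stated rules.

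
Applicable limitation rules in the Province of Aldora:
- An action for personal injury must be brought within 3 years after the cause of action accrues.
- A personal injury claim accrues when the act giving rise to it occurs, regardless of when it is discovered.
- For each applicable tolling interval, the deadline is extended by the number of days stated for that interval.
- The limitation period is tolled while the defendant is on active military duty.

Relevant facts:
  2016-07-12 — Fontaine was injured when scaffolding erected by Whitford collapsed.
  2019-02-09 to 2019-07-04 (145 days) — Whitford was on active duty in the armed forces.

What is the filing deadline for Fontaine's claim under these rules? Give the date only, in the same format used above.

The limitation period began to run on 2016-07-12.
The untolled deadline — 3 years after 2016-07-12 — is 2019-07-12.
The defendant's active military service from 2019-02-09 to 2019-07-04 tolled the period for 145 days, extending the deadline to 2019-12-04.

2019-12-04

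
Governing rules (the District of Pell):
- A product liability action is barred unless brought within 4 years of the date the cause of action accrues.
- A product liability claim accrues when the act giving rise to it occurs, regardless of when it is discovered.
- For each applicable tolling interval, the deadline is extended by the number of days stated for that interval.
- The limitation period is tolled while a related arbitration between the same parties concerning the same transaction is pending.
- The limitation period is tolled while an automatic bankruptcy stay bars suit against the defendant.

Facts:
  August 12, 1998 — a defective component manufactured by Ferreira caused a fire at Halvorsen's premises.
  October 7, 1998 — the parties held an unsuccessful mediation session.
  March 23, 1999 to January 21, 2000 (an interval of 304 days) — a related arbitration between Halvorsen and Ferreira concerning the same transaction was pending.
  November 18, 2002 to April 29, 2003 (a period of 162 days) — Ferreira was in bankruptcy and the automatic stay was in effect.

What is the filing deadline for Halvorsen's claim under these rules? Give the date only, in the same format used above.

November 21, 2003

The cause of action accrued on August 12, 1998, the date of the act.
4 years from August 12, 1998 is August 12, 2002.
Because the pending related arbitration ran from March 23, 1999 to January 21, 2000, the deadline is extended by 304 days to June 12, 2003.
Because the automatic bankruptcy stay ran from November 18, 2002 to April 29, 2003, the deadline is extended by 162 days to November 21, 2003.
The other events in the timeline have no effect on the limitation period under the stated rules.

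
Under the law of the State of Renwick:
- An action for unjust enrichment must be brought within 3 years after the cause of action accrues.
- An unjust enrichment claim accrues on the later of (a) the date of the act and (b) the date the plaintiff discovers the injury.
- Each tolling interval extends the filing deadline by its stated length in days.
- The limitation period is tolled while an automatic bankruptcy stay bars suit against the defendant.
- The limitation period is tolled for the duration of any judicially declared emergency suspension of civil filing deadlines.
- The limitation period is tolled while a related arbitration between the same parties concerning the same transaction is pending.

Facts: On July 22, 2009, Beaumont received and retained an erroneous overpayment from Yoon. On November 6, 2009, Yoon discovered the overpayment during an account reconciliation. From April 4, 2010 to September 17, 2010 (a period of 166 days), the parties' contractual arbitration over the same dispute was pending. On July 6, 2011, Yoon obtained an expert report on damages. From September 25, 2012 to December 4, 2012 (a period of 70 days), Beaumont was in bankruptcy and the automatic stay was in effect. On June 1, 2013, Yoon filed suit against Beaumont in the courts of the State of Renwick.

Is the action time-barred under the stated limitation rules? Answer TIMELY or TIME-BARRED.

TIMELY

Because discovery on November 6, 2009 post-dates the July 22, 2009 act, accrual under the later-of rule falls on November 6, 2009.
Adding the 3 years base period to November 6, 2009 gives a deadline of November 6, 2012, before any tolling.
The period was tolled for 166 days by the pending related arbitration (April 4, 2010 to September 17, 2010), pushing the deadline to April 21, 2013.
The automatic bankruptcy stay from September 25, 2012 to December 4, 2012 tolled the period for 70 days, extending the deadline to June 30, 2013.
Nothing else in the chronology tolls or restarts the period.
Filing on June 1, 2013 beat the June 30, 2013 deadline — the action is timely.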